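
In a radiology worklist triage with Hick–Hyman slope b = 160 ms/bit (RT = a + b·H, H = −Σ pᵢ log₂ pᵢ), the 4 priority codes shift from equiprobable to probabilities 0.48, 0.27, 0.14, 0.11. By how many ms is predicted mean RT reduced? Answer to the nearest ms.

Equiprobable entropy H₀ = log₂ 4 = 2.0000 bits.
Skewed entropy H = −Σ pᵢ log₂ pᵢ = 1.7657 bits.
ΔRT = b·(H₀ − H) = 160 × 0.2343 = 37.49 ms.

37 ms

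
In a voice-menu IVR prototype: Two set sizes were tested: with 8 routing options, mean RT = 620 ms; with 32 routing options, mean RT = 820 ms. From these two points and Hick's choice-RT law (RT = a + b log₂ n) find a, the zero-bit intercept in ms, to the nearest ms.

320 ms

The slope on a log₂ axis is (820 − 620) / (5 − 3) = 100 ms/bit.
a = RT₁ − b·log₂ n₁ = 620 − 100 × 3 = 320.000 ms.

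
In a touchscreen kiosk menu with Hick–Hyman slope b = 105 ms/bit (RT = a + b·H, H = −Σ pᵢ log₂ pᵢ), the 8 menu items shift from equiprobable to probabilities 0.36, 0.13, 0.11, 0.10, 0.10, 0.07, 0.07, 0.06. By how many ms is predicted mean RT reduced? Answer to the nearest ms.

31 ms

Equiprobable entropy H₀ = log₂ 8 = 3.0000 bits.
Skewed entropy H = −Σ pᵢ log₂ pᵢ = 2.7086 bits.
ΔRT = b·(H₀ − H) = 105 × 0.2914 = 30.60 ms.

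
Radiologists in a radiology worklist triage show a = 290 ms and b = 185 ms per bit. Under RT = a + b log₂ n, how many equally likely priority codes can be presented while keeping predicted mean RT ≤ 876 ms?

Set 290 + 185·log₂ n ≤ 876 → log₂ n ≤ (876 − 290)/185 = 3.1676.
So n ≤ 2^3.1676 = 8.985; the largest integer n is 8.

8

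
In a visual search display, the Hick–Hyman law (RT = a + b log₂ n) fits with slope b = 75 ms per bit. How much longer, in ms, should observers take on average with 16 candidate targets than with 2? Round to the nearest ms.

225 ms

Only the slope matters, since a is common to both: ΔRT = b·log₂(n₂/n₁).
log₂(16) − log₂(2) = log₂(16/2) = log₂(8) = 3.
ΔRT = 75 × 3.0000 = 225.000 ms.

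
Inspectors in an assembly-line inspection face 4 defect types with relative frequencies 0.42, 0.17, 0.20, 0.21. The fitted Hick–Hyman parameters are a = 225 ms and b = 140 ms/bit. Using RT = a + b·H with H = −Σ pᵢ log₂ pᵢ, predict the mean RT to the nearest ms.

491 ms

Entropy contributions −pᵢ log₂ pᵢ: 0.5256, 0.4346, 0.4644, 0.4728; sum H = 1.8974 bits.
RT = a + bH = 225 + 140·1.8974 = 490.64 ms.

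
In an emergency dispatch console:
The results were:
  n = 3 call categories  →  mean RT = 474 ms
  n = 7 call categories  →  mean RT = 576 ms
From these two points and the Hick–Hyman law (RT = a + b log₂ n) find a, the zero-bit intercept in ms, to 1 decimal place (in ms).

Slope: b = (576 − 474) / (log₂ 7 − log₂ 3) = 102/1.2224 = 83.443 ms/bit.
Intercept: a = 474 − 83.443·log₂(3) = 341.746 ms.

341.7 ms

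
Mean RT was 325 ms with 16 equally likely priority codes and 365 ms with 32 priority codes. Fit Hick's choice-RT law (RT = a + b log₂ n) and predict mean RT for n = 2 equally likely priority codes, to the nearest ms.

Solve the two-equation system in a and b:
  b = (365 − 325) / (log₂ 32 − log₂ 16) = 40 / (5 − 4) = 40 ms/bit
  a = 325 − 40 × 4 = 165 ms
Then RT(2) = 165 + 40 × log₂ 2 = 165 + 40 × 1 ≈ 205.000 ms.

205 ms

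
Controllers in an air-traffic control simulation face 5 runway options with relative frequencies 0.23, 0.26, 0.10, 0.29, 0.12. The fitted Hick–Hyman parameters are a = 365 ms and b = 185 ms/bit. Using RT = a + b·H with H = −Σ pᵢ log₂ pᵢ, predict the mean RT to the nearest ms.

774 ms

Entropy contributions −pᵢ log₂ pᵢ: 0.4877, 0.5053, 0.3322, 0.5179, 0.3671; sum H = 2.2101 bits.
RT = a + bH = 365 + 185·2.2101 = 773.87 ms.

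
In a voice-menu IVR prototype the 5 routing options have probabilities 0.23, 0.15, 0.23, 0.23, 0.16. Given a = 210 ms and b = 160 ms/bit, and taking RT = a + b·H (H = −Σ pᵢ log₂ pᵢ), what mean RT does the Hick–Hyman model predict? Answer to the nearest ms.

577 ms

H = 0.23·log₂(1/0.23) + 0.15·log₂(1/0.15) + 0.23·log₂(1/0.23) + 0.23·log₂(1/0.23) + 0.16·log₂(1/0.16) = 2.2966 bits.
RT = 210 + 160 × 2.2966 = 577.45 ms.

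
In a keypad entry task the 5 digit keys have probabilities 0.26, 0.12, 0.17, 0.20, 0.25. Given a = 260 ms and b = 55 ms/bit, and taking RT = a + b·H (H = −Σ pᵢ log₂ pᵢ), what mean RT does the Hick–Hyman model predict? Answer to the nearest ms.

H = 0.26·log₂(1/0.26) + 0.12·log₂(1/0.12) + 0.17·log₂(1/0.17) + 0.20·log₂(1/0.20) + 0.25·log₂(1/0.25) = 2.2713 bits.
RT = 260 + 55 × 2.2713 = 384.92 ms.

385 ms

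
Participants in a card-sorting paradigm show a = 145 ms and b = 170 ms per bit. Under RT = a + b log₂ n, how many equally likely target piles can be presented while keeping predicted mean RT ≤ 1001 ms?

Set 145 + 170·log₂ n ≤ 1001 → log₂ n ≤ (1001 − 145)/170 = 5.0353.
So n ≤ 2^5.0353 = 32.793; the largest integer n is 32.

32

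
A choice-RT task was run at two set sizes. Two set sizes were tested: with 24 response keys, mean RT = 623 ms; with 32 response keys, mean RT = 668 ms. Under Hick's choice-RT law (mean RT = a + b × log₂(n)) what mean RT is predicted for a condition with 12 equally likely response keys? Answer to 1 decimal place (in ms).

514.6 ms

Fit slope and intercept:
  b = (668 − 623) / (log₂ 32 − log₂ 24) = 45 / (5 − 4.5850) = 108.424 ms/bit
  a = 623 − 108.424 × 4.5850 = 125.880 ms
Then RT(12) = 125.880 + 108.424 × log₂ 12 = 125.880 + 108.424 × 3.5850 ≈ 514.576 ms.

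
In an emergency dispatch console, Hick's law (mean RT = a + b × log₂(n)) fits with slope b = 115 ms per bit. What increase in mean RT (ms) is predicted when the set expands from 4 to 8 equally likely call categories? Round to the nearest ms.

115 ms

ΔRT = (a + b log₂ n₂) − (a + b log₂ n₁) = b·(log₂ n₂ − log₂ n₁).
log₂(8) − log₂(4) = log₂(8/4) = log₂(2) = 1.
ΔRT = 115 × 1.0000 = 115.000 ms.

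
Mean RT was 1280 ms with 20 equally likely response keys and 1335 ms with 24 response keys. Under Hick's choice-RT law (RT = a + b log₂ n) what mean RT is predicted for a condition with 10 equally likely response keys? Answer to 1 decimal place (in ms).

With log₂ n on the abscissa the relation is linear; from the two conditions:
  b = (1335 − 1280) / (log₂ 24 − log₂ 20) = 55 / (4.5850 − 4.3219) = 209.098 ms/bit
  a = 1280 − 209.098 × 4.3219 = 376.293 ms
Then RT(10) = 376.293 + 209.098 × log₂ 10 = 376.293 + 209.098 × 3.3219 ≈ 1070.902 ms.

1070.9 ms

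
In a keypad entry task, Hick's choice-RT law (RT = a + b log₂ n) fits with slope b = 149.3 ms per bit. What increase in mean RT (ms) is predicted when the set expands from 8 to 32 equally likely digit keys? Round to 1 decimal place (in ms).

ΔRT = (a + b log₂ n₂) − (a + b log₂ n₁) = b·(log₂ n₂ − log₂ n₁).
log₂(32) − log₂(8) = log₂(32/8) = log₂(4) = 2.
ΔRT = 149.3 × 2.0000 = 298.600 ms.

298.6 ms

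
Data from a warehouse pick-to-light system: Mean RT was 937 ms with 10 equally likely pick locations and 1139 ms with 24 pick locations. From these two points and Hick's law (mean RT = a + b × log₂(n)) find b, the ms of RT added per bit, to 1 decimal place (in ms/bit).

159.9 ms/bit

The slope on a log₂ axis is (1139 − 937) / (4.5850 − 3.3219) = 159.932 ms/bit.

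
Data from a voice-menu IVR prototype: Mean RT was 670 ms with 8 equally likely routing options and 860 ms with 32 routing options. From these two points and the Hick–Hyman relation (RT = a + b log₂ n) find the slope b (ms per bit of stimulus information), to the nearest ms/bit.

95 ms/bit

The slope on a log₂ axis is (860 − 670) / (5 − 3) = 95 ms/bit.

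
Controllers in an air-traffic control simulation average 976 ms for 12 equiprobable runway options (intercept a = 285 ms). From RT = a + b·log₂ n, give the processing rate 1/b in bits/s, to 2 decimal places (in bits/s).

b = (976 − 285)/log₂ 12 = 691/3.5850 = 192.750 ms per bit = 0.19275 s/bit; the reciprocal is 5.188 bits/s.

5.19 bits/s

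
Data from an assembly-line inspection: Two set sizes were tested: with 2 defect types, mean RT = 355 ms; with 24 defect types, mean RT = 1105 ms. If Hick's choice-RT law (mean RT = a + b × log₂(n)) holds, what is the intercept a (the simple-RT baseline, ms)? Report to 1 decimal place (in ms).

The slope on a log₂ axis is (1105 − 355) / (4.5850 − 1) = 209.207 ms/bit.
Intercept: a = 355 − 209.207·log₂(2) = 145.793 ms.

145.8 ms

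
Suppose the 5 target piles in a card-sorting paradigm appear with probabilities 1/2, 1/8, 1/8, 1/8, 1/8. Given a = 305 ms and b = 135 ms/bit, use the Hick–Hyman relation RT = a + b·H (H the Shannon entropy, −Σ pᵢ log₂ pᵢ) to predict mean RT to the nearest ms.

H = −Σ pᵢ log₂ pᵢ = 0.5·1 + 0.125·3 + 0.125·3 + 0.125·3 + 0.125·3 = 2.000 bits.
RT = 305 + 135 × 2.000 = 575.00 ms.

575 ms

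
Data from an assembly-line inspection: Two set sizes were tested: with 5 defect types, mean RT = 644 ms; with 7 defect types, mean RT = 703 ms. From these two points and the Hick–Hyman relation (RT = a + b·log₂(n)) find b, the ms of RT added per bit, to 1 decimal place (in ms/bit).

121.5 ms/bit

b = (RT₂ − RT₁)/(log₂ n₂ − log₂ n₁) = (703 − 644)/(2.8074 − 2.3219) = 121.543 ms/bit.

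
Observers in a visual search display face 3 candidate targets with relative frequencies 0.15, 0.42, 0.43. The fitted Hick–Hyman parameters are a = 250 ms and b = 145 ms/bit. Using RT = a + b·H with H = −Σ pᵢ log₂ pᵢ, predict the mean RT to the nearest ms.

Entropy contributions −pᵢ log₂ pᵢ: 0.4105, 0.5256, 0.5236; sum H = 1.4598 bits.
RT = a + bH = 250 + 145·1.4598 = 461.66 ms.

462 ms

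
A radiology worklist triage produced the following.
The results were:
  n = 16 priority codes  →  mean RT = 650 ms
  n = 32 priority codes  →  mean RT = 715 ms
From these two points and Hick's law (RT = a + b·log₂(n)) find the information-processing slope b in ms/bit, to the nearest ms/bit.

b = (RT₂ − RT₁)/(log₂ n₂ − log₂ n₁) = (715 − 650)/(5 − 4) = 65 ms/bit.

65 ms/bit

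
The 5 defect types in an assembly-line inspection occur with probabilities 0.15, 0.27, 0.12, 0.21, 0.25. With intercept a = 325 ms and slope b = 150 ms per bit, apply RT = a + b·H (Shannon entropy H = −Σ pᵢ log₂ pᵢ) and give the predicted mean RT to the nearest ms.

H = 0.15·log₂(1/0.15) + 0.27·log₂(1/0.27) + 0.12·log₂(1/0.12) + 0.21·log₂(1/0.21) + 0.25·log₂(1/0.25) = 2.2605 bits.
RT = 325 + 150 × 2.2605 = 664.07 ms.

664 ms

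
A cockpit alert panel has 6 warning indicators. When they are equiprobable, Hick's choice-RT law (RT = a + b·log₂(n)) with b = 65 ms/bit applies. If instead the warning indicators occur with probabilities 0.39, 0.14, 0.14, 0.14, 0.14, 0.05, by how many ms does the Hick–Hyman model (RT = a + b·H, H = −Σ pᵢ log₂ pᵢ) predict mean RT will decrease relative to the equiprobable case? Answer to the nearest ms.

Equiprobable entropy H₀ = log₂ 6 = 2.5850 bits.
Skewed entropy H = −Σ pᵢ log₂ pᵢ = 2.3343 bits.
ΔRT = b·(H₀ − H) = 65 × 0.2506 = 16.29 ms.

16 ms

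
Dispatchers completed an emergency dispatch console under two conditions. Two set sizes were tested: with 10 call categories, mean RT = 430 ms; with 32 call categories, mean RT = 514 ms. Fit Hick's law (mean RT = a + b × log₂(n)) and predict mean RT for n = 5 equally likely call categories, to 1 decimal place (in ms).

Solve the two-equation system in a and b:
  b = (514 − 430) / (log₂ 32 − log₂ 10) = 84 / (5 − 3.3219) = 50.057 ms/bit
  a = 430 − 50.057 × 3.3219 = 263.713 ms
Then RT(5) = 263.713 + 50.057 × log₂ 5 = 263.713 + 50.057 × 2.3219 ≈ 379.943 ms.

379.9 ms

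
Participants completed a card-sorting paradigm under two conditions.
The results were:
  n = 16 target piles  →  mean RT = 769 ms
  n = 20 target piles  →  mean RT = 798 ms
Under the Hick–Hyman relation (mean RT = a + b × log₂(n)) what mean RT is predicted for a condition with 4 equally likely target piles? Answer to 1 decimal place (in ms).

With log₂ n on the abscissa the relation is linear; from the two conditions:
  b = (798 − 769) / (log₂ 20 − log₂ 16) = 29 / (4.3219 − 4) = 90.082 ms/bit
  a = 769 − 90.082 × 4 = 408.671 ms
Then RT(4) = 408.671 + 90.082 × log₂ 4 = 408.671 + 90.082 × 2 ≈ 588.836 ms.

588.8 ms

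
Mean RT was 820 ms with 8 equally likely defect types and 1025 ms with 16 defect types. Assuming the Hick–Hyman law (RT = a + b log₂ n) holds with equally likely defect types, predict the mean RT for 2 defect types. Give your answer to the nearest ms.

410 ms

RT is linear in log₂ n, so two points fix the line:
  b = (1025 − 820) / (log₂ 16 − log₂ 8) = 205 / (4 − 3) = 205 ms/bit
  a = 820 − 205 × 3 = 205 ms
Then RT(2) = 205 + 205 × log₂ 2 = 205 + 205 × 1 ≈ 410.000 ms.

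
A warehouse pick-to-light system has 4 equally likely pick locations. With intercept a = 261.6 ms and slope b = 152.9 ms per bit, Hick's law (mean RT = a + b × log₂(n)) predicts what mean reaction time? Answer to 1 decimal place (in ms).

log₂(4) = 2 bits, so RT = 261.6 + 152.9 × 2 ≈ 567.400 ms.

567.4 ms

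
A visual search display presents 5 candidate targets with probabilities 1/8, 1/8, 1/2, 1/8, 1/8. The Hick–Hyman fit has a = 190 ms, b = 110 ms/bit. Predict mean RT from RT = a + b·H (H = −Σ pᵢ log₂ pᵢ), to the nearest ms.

H = −Σ pᵢ log₂ pᵢ = 0.125·3 + 0.125·3 + 0.5·1 + 0.125·3 + 0.125·3 = 2.000 bits.
RT = 190 + 110 × 2.000 = 410.00 ms.

410 ms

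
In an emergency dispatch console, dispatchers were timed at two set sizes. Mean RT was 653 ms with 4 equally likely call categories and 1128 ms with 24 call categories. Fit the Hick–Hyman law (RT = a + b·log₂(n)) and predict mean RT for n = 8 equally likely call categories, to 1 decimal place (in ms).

836.8 ms

Solve the two-equation system in a and b:
  b = (1128 − 653) / (log₂ 24 − log₂ 4) = 475 / (4.5850 − 2) = 183.755 ms/bit
  a = 653 − 183.755 × 2 = 285.490 ms
Then RT(8) = 285.490 + 183.755 × log₂ 8 = 285.490 + 183.755 × 3 ≈ 836.755 ms.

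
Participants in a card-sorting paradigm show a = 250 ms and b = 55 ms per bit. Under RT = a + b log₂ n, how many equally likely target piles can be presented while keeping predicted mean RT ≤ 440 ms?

10

55·log₂ n ≤ 440 − 250 = 190, giving log₂ n ≤ 3.4545 and n ≤ 10.963. The largest whole number is 10.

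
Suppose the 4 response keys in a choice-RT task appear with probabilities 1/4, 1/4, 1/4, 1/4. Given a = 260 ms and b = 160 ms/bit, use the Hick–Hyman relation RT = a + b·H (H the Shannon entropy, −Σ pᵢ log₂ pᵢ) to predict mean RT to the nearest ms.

580 ms

H = −Σ pᵢ log₂ pᵢ = 0.25·2 + 0.25·2 + 0.25·2 + 0.25·2 = 2.000 bits.
RT = 260 + 160 × 2.000 = 580.00 ms.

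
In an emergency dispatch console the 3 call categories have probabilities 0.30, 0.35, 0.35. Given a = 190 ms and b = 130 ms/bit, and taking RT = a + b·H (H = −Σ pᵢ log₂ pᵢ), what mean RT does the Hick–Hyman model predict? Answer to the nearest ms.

396 ms

H = 0.30·log₂(1/0.30) + 0.35·log₂(1/0.35) + 0.35·log₂(1/0.35) = 1.5813 bits.
RT = 190 + 130 × 1.5813 = 395.57 ms.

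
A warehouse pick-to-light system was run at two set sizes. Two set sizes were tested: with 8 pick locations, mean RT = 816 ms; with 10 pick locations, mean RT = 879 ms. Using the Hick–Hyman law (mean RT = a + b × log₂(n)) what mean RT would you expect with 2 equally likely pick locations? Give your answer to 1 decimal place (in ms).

424.6 ms

With log₂ n on the abscissa the relation is linear; from the two conditions:
  b = (879 − 816) / (log₂ 10 − log₂ 8) = 63 / (3.3219 − 3) = 195.696 ms/bit
  a = 816 − 195.696 × 3 = 228.912 ms
Then RT(2) = 228.912 + 195.696 × log₂ 2 = 228.912 + 195.696 × 1 ≈ 424.608 ms.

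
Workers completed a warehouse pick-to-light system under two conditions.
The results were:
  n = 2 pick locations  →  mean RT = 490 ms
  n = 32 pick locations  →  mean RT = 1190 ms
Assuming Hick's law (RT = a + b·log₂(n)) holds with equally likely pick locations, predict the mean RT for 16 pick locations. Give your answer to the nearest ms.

1015 ms

Fit slope and intercept:
  b = (1190 − 490) / (log₂ 32 − log₂ 2) = 700 / (5 − 1) = 175 ms/bit
  a = 490 − 175 × 1 = 315 ms
Then RT(16) = 315 + 175 × log₂ 16 = 315 + 175 × 4 ≈ 1015.000 ms.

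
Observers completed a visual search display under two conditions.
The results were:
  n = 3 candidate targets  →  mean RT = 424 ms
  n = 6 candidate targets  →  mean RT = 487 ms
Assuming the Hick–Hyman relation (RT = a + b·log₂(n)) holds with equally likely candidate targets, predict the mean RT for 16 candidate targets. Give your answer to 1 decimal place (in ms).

RT is linear in log₂ n, so two points fix the line:
  b = (487 − 424) / (log₂ 6 − log₂ 3) = 63 / (2.5850 − 1.5850) = 63.000 ms/bit
  a = 424 − 63.000 × 1.5850 = 324.147 ms
Then RT(16) = 324.147 + 63.000 × log₂ 16 = 324.147 + 63.000 × 4 ≈ 576.147 ms.

576.1 ms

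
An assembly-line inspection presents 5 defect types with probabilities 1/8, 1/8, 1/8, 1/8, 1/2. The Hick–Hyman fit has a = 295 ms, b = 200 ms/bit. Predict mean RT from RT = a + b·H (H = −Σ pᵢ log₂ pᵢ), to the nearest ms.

Each term −pᵢ log₂ pᵢ: 0.125·3 + 0.125·3 + 0.125·3 + 0.125·3 + 0.5·1; summed, H = 2.000 bits.
Mean RT = a + bH = 295 + 200·2.000 = 695.00 ms.

695 ms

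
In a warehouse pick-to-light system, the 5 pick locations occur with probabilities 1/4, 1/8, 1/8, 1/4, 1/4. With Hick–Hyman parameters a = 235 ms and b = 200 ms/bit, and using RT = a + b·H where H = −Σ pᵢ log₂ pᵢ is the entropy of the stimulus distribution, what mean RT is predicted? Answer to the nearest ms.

685 ms

Each term −pᵢ log₂ pᵢ: 0.25·2 + 0.125·3 + 0.125·3 + 0.25·2 + 0.25·2; summed, H = 2.250 bits.
Mean RT = a + bH = 235 + 200·2.250 = 685.00 ms.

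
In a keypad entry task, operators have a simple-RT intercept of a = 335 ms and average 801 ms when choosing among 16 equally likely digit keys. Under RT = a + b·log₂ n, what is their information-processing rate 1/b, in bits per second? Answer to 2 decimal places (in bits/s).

8.58 bits/s

b = (801 − 335)/log₂ 16 = 466/4 = 116.500 ms per bit = 0.11650 s/bit; the reciprocal is 8.584 bits/s.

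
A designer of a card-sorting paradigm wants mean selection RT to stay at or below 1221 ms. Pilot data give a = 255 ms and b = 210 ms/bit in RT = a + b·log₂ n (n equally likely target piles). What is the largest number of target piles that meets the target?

Set 255 + 210·log₂ n ≤ 1221 → log₂ n ≤ (1221 − 255)/210 = 4.6000.
So n ≤ 2^4.6000 = 24.251; the largest integer n is 24.

24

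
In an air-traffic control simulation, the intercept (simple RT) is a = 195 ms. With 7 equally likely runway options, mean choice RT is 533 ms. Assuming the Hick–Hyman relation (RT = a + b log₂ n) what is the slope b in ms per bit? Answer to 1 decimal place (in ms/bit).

log₂(7) = 2.8074 bits.
b = (RT − a)/log₂ n = (533 − 195) / 2.8074 = 120.398 ms/bit.

120.4 ms/bit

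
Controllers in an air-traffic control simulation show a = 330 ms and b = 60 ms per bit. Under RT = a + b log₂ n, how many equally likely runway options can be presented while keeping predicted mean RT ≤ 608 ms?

60·log₂ n ≤ 608 − 330 = 278, giving log₂ n ≤ 4.6333 and n ≤ 24.818. The largest whole number is 24.

24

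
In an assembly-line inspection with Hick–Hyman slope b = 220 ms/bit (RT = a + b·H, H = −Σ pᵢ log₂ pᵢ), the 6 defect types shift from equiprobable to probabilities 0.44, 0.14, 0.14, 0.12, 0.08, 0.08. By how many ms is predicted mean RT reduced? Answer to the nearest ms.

70 ms

Equiprobable entropy H₀ = log₂ 6 = 2.5850 bits.
Skewed entropy H = −Σ pᵢ log₂ pᵢ = 2.2655 bits.
ΔRT = b·(H₀ − H) = 220 × 0.3195 = 70.29 ms.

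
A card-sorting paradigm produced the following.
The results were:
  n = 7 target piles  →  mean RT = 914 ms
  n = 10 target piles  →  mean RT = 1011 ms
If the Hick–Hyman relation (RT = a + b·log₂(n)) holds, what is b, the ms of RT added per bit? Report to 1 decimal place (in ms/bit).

Slope: b = (1011 − 914) / (log₂ 10 − log₂ 7) = 97/0.5146 = 188.506 ms/bit.

188.5 ms/bit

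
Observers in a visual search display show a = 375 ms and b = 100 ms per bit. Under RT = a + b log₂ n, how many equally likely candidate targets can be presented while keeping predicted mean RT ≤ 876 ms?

100·log₂ n ≤ 876 − 375 = 501, giving log₂ n ≤ 5.0100 and n ≤ 32.223. The largest whole number is 32.

32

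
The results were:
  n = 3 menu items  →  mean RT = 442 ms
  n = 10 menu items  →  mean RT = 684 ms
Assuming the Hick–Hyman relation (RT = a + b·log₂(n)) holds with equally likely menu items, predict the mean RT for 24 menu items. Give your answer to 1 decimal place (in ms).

860.0 ms

RT is linear in log₂ n, so two points fix the line:
  b = (684 − 442) / (log₂ 10 − log₂ 3) = 242 / (3.3219 − 1.5850) = 139.323 ms/bit
  a = 442 − 139.323 × 1.5850 = 221.178 ms
Then RT(24) = 221.178 + 139.323 × log₂ 24 = 221.178 + 139.323 × 4.5850 ≈ 859.970 ms.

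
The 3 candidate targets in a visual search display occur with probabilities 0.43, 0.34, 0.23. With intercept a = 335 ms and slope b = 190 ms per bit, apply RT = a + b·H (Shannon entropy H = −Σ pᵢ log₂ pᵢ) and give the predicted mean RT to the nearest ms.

628 ms

Entropy contributions −pᵢ log₂ pᵢ: 0.5236, 0.5292, 0.4877; sum H = 1.5404 bits.
RT = a + bH = 335 + 190·1.5404 = 627.68 ms.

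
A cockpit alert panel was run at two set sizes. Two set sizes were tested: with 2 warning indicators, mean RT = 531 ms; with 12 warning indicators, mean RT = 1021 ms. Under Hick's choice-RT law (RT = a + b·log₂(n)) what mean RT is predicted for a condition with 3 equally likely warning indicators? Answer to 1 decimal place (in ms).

641.9 ms

Solve the two-equation system in a and b:
  b = (1021 − 531) / (log₂ 12 − log₂ 2) = 490 / (3.5850 − 1) = 189.558 ms/bit
  a = 531 − 189.558 × 1 = 341.442 ms
Then RT(3) = 341.442 + 189.558 × log₂ 3 = 341.442 + 189.558 × 1.5850 ≈ 641.884 ms.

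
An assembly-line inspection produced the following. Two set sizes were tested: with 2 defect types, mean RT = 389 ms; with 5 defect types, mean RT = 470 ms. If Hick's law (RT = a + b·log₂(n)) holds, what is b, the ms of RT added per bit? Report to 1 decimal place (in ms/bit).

b = (RT₂ − RT₁)/(log₂ n₂ − log₂ n₁) = (470 − 389)/(2.3219 − 1) = 61.274 ms/bit.

61.3 ms/bit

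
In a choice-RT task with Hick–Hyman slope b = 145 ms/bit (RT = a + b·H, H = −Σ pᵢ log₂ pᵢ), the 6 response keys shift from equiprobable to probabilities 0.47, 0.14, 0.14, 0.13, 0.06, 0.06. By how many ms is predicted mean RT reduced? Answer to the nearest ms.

Equiprobable entropy H₀ = log₂ 6 = 2.5850 bits.
Skewed entropy H = −Σ pᵢ log₂ pᵢ = 2.1759 bits.
ΔRT = b·(H₀ − H) = 145 × 0.4091 = 59.32 ms.

59 ms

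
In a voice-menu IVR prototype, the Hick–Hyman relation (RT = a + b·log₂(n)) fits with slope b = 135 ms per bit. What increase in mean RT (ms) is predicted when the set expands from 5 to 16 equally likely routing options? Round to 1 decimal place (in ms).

226.5 ms

Only the slope matters, since a is common to both: ΔRT = b·log₂(n₂/n₁).
log₂(16) − log₂(5) = 4 − 2.3219 = 1.6781.
ΔRT = 135 × 1.6781 = 226.540 ms.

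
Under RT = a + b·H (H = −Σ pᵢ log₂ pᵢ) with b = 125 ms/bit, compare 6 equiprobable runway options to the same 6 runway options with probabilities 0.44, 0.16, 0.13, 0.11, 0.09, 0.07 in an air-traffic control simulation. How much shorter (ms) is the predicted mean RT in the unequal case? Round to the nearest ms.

Equiprobable entropy H₀ = log₂ 6 = 2.5850 bits.
Skewed entropy H = −Σ pᵢ log₂ pᵢ = 2.2583 bits.
ΔRT = b·(H₀ − H) = 125 × 0.3267 = 40.83 ms.

41 ms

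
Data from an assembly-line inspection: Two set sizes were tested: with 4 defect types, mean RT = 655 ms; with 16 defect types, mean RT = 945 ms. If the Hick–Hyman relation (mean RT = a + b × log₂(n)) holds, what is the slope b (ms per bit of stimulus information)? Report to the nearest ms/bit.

b = (RT₂ − RT₁)/(log₂ n₂ − log₂ n₁) = (945 − 655)/(4 − 2) = 145 ms/bit.

145 ms/bit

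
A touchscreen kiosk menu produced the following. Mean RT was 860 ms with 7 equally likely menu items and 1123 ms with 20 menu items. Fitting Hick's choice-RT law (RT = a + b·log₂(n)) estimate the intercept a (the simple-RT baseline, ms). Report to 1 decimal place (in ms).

The slope on a log₂ axis is (1123 − 860) / (4.3219 − 2.8074) = 173.646 ms/bit.
Intercept: a = 860 − 173.646·log₂(7) = 372.513 ms.

372.5 ms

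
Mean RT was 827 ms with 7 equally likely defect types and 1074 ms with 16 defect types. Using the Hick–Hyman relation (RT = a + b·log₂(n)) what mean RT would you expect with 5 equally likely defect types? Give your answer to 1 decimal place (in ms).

Fit slope and intercept:
  b = (1074 − 827) / (log₂ 16 − log₂ 7) = 247 / (4 − 2.8074) = 207.103 ms/bit
  a = 827 − 207.103 × 2.8074 = 245.589 ms
Then RT(5) = 245.589 + 207.103 × log₂ 5 = 245.589 + 207.103 × 2.3219 ≈ 726.467 ms.

726.5 ms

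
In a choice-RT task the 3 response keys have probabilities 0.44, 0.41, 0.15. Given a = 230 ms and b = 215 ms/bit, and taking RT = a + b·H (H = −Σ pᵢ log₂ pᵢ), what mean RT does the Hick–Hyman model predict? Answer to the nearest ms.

H = 0.44·log₂(1/0.44) + 0.41·log₂(1/0.41) + 0.15·log₂(1/0.15) = 1.4591 bits.
RT = 230 + 215 × 1.4591 = 543.70 ms.

544 ms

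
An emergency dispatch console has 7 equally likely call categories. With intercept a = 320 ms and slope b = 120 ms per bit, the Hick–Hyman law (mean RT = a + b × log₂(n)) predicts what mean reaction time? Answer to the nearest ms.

log₂(7) = 2.8074 bits, so RT = 320 + 120 × 2.8074 ≈ 656.883 ms.

657 ms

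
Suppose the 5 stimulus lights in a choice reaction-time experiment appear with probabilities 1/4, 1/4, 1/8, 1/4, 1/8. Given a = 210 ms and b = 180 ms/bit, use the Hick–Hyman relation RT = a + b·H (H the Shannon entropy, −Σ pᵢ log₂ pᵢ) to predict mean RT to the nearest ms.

H = −Σ pᵢ log₂ pᵢ = 0.25·2 + 0.25·2 + 0.125·3 + 0.25·2 + 0.125·3 = 2.250 bits.
RT = 210 + 180 × 2.250 = 615.00 ms.

615 ms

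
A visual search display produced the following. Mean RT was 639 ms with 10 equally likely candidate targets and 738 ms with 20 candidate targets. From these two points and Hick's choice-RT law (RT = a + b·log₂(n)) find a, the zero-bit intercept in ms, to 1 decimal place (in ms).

Slope: b = (738 − 639) / (log₂ 20 − log₂ 10) = 99/1.0000 = 99.000 ms/bit.
Intercept: a = 639 − 99.000·log₂(10) = 310.129 ms.

310.1 ms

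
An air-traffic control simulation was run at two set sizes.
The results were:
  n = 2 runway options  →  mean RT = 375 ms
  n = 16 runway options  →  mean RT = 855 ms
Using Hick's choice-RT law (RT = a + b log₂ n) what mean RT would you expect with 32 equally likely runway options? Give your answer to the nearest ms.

1015 ms

With log₂ n on the abscissa the relation is linear; from the two conditions:
  b = (855 − 375) / (log₂ 16 − log₂ 2) = 480 / (4 − 1) = 160 ms/bit
  a = 375 − 160 × 1 = 215 ms
Then RT(32) = 215 + 160 × log₂ 32 = 215 + 160 × 5 ≈ 1015.000 ms.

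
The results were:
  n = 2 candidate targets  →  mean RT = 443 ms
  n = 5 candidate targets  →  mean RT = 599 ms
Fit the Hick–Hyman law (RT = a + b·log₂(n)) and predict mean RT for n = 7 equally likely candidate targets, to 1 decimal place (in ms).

656.3 ms

RT is linear in log₂ n, so two points fix the line:
  b = (599 − 443) / (log₂ 5 − log₂ 2) = 156 / (2.3219 − 1) = 118.009 ms/bit
  a = 443 − 118.009 × 1 = 324.991 ms
Then RT(7) = 324.991 + 118.009 × log₂ 7 = 324.991 + 118.009 × 2.8074 ≈ 656.285 ms.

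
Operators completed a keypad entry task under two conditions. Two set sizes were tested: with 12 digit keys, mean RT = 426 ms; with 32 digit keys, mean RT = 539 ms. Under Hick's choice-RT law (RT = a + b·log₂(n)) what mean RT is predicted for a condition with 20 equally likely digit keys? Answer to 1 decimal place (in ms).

484.9 ms

RT is linear in log₂ n, so two points fix the line:
  b = (539 − 426) / (log₂ 32 − log₂ 12) = 113 / (5 − 3.5850) = 79.857 ms/bit
  a = 426 − 79.857 × 3.5850 = 139.717 ms
Then RT(20) = 139.717 + 79.857 × log₂ 20 = 139.717 + 79.857 × 4.3219 ≈ 484.852 ms.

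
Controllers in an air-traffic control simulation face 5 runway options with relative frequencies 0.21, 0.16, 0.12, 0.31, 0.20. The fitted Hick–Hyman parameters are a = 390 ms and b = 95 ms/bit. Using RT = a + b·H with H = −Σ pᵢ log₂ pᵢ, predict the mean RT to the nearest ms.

604 ms

Entropy contributions −pᵢ log₂ pᵢ: 0.4728, 0.4230, 0.3671, 0.5238, 0.4644; sum H = 2.2511 bits.
RT = a + bH = 390 + 95·2.2511 = 603.85 ms.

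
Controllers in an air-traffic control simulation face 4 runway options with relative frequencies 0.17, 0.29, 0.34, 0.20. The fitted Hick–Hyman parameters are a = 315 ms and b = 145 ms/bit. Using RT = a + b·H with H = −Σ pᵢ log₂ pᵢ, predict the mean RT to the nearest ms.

597 ms

H = 0.17·log₂(1/0.17) + 0.29·log₂(1/0.29) + 0.34·log₂(1/0.34) + 0.20·log₂(1/0.20) = 1.9461 bits.
RT = 315 + 145 × 1.9461 = 597.18 ms.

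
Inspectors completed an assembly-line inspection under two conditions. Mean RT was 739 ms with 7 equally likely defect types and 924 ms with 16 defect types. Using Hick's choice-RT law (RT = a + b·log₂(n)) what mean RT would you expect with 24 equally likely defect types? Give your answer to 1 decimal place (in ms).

Solve the two-equation system in a and b:
  b = (924 − 739) / (log₂ 16 − log₂ 7) = 185 / (4 − 2.8074) = 155.117 ms/bit
  a = 739 − 155.117 × 2.8074 = 303.530 ms
Then RT(24) = 303.530 + 155.117 × log₂ 24 = 303.530 + 155.117 × 4.5850 ≈ 1014.738 ms.

1014.7 ms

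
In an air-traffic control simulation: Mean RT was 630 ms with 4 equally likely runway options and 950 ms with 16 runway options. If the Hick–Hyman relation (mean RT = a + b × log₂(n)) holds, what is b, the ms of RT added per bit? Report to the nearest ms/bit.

b = (RT₂ − RT₁)/(log₂ n₂ − log₂ n₁) = (950 − 630)/(4 − 2) = 160 ms/bit.

160 ms/bit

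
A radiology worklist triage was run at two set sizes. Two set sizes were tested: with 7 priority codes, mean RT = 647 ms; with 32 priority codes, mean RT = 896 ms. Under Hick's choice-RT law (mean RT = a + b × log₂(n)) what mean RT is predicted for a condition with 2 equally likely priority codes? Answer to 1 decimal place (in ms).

Solve the two-equation system in a and b:
  b = (896 − 647) / (log₂ 32 − log₂ 7) = 249 / (5 − 2.8074) = 113.561 ms/bit
  a = 647 − 113.561 × 2.8074 = 328.193 ms
Then RT(2) = 328.193 + 113.561 × log₂ 2 = 328.193 + 113.561 × 1 ≈ 441.754 ms.

441.8 ms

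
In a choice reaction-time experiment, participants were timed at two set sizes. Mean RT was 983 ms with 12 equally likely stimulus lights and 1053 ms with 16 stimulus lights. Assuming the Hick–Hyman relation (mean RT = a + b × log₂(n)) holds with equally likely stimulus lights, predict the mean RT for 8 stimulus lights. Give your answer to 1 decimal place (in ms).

Fit slope and intercept:
  b = (1053 − 983) / (log₂ 16 − log₂ 12) = 70 / (4 − 3.5850) = 168.659 ms/bit
  a = 983 − 168.659 × 3.5850 = 378.362 ms
Then RT(8) = 378.362 + 168.659 × log₂ 8 = 378.362 + 168.659 × 3 ≈ 884.341 ms.

884.3 ms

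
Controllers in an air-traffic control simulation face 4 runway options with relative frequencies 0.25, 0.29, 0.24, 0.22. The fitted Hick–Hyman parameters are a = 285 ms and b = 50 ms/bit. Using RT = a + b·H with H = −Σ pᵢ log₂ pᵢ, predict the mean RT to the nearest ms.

H = 0.25·log₂(1/0.25) + 0.29·log₂(1/0.29) + 0.24·log₂(1/0.24) + 0.22·log₂(1/0.22) = 1.9926 bits.
RT = 285 + 50 × 1.9926 = 384.63 ms.

385 ms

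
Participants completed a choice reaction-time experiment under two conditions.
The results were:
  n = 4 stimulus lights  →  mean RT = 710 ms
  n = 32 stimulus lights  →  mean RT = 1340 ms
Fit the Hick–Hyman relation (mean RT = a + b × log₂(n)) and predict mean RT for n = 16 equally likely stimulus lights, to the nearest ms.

RT is linear in log₂ n, so two points fix the line:
  b = (1340 − 710) / (log₂ 32 − log₂ 4) = 630 / (5 − 2) = 210 ms/bit
  a = 710 − 210 × 2 = 290 ms
Then RT(16) = 290 + 210 × log₂ 16 = 290 + 210 × 4 ≈ 1130.000 ms.

1130 ms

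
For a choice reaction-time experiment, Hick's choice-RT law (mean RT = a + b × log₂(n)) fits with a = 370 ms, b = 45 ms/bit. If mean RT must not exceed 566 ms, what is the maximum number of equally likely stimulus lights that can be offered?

Set 370 + 45·log₂ n ≤ 566 → log₂ n ≤ (566 − 370)/45 = 4.3556.
So n ≤ 2^4.3556 = 20.472; the largest integer n is 20.

20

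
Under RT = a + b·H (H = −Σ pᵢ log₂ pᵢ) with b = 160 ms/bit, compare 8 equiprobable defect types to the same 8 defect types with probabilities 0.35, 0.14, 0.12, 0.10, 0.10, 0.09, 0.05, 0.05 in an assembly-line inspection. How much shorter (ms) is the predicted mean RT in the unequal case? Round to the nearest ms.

The RT saving is b·ΔH. Equiprobable H₀ = log₂(8) = 3.0000 bits; with the given probabilities H = 2.7035 bits.
b·(H₀ − H) = 160 × (3.0000 − 2.7035) = 47.44 ms.

47 ms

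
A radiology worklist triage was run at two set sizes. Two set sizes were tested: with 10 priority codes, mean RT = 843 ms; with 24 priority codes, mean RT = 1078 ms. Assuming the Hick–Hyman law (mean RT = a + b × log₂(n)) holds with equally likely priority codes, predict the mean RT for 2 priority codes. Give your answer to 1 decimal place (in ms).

With log₂ n on the abscissa the relation is linear; from the two conditions:
  b = (1078 − 843) / (log₂ 24 − log₂ 10) = 235 / (4.5850 − 3.3219) = 186.060 ms/bit
  a = 843 − 186.060 × 3.3219 = 224.923 ms
Then RT(2) = 224.923 + 186.060 × log₂ 2 = 224.923 + 186.060 × 1 ≈ 410.982 ms.

411.0 ms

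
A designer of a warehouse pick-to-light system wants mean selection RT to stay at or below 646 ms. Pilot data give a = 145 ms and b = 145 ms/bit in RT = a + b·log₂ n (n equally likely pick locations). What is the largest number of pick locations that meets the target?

10

Set 145 + 145·log₂ n ≤ 646 → log₂ n ≤ (646 − 145)/145 = 3.4552.
So n ≤ 2^3.4552 = 10.968; the largest integer n is 10.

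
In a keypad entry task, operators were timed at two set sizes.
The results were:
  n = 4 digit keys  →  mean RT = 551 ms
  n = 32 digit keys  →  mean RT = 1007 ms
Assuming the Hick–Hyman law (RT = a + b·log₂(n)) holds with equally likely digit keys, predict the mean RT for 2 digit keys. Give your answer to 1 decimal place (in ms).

399.0 ms

With log₂ n on the abscissa the relation is linear; from the two conditions:
  b = (1007 − 551) / (log₂ 32 − log₂ 4) = 456 / (5 − 2) = 152.000 ms/bit
  a = 551 − 152.000 × 2 = 247.000 ms
Then RT(2) = 247.000 + 152.000 × log₂ 2 = 247.000 + 152.000 × 1 ≈ 399.000 ms.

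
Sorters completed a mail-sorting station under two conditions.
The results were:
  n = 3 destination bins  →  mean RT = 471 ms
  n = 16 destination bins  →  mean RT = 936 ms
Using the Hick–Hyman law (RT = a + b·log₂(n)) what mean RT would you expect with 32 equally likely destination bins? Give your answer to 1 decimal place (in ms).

1128.5 ms

With log₂ n on the abscissa the relation is linear; from the two conditions:
  b = (936 − 471) / (log₂ 16 − log₂ 3) = 465 / (4 − 1.5850) = 192.544 ms/bit
  a = 471 − 192.544 × 1.5850 = 165.826 ms
Then RT(32) = 165.826 + 192.544 × log₂ 32 = 165.826 + 192.544 × 5 ≈ 1128.544 ms.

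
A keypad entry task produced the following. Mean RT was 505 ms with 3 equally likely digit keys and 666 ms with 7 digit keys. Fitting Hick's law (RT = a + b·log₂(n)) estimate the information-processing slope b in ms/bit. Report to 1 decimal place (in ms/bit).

b = (RT₂ − RT₁)/(log₂ n₂ − log₂ n₁) = (666 − 505)/(2.8074 − 1.5850) = 131.709 ms/bit.

131.7 ms/bit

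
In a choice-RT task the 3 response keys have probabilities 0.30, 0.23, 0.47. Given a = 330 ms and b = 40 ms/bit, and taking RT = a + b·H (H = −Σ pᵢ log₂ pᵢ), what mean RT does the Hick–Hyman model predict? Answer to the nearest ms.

Entropy contributions −pᵢ log₂ pᵢ: 0.5211, 0.4877, 0.5120; sum H = 1.5207 bits.
RT = a + bH = 330 + 40·1.5207 = 390.83 ms.

391 ms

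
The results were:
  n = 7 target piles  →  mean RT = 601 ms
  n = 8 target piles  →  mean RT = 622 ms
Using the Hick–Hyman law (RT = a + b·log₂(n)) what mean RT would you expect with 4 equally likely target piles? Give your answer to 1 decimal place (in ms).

Fit slope and intercept:
  b = (622 − 601) / (log₂ 8 − log₂ 7) = 21 / (3 − 2.8074) = 109.009 ms/bit
  a = 601 − 109.009 × 2.8074 = 294.974 ms
Then RT(4) = 294.974 + 109.009 × log₂ 4 = 294.974 + 109.009 × 2 ≈ 512.991 ms.

513.0 ms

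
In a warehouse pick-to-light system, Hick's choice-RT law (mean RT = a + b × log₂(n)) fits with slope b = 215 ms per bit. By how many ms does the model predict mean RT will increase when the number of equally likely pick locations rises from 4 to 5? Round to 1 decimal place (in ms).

69.2 ms

The intercept a cancels: ΔRT = b·(log₂ n₂ − log₂ n₁) = b·log₂(n₂/n₁).
log₂(5) − log₂(4) = 2.3219 − 2 = 0.3219.
ΔRT = 215 × 0.3219 = 69.215 ms.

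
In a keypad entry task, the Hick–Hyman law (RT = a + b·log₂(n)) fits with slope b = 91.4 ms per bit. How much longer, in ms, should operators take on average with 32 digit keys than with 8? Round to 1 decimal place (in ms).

182.8 ms

ΔRT = (a + b log₂ n₂) − (a + b log₂ n₁) = b·(log₂ n₂ − log₂ n₁).
log₂(32) − log₂(8) = log₂(32/8) = log₂(4) = 2.
ΔRT = 91.4 × 2.0000 = 182.800 ms.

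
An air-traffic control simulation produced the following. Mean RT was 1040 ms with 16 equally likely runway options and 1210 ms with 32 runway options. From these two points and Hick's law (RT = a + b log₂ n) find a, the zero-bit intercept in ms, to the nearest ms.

The slope on a log₂ axis is (1210 − 1040) / (5 − 4) = 170 ms/bit.
a = RT₁ − b·log₂ n₁ = 1040 − 170 × 4 = 360.000 ms.

360 ms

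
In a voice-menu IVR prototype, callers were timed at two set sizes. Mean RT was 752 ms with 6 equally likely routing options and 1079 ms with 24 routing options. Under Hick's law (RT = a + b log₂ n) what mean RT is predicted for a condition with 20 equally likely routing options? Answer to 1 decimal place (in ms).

1036.0 ms

Fit slope and intercept:
  b = (1079 − 752) / (log₂ 24 − log₂ 6) = 327 / (4.5850 − 2.5850) = 163.500 ms/bit
  a = 752 − 163.500 × 2.5850 = 329.359 ms
Then RT(20) = 329.359 + 163.500 × log₂ 20 = 329.359 + 163.500 × 4.3219 ≈ 1035.994 ms.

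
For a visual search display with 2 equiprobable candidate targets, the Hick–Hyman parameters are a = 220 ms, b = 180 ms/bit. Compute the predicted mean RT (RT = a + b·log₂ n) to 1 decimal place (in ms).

400.0 ms

log₂(2) = 1 bits, so RT = 220 + 180 × 1 ≈ 400.000 ms.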